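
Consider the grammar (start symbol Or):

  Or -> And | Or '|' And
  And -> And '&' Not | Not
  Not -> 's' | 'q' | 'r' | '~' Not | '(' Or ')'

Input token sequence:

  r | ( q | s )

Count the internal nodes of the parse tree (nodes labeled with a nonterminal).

[Or [Or [And [Not r]]] | [And [Not ( [Or [Or [And [Not q]]] | [And [Not s]]] )]]]

12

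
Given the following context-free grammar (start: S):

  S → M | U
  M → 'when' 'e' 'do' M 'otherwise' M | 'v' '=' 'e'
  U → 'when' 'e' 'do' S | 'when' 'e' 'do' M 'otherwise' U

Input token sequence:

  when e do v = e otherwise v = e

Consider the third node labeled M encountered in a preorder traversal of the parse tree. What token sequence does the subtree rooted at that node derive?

v = e

[S [M when e do [M v = e] otherwise [M v = e]]]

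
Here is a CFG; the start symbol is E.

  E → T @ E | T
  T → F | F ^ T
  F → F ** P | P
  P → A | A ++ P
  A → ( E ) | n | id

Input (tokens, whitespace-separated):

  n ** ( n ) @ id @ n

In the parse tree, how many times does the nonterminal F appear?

[E [T [F [F [P [A n]]] ** [P [A ( [E [T [F [P [A n]]]]] )]]]] @ [E [T [F [P [A id]]]] @ [E [T [F [P [A n]]]]]]]

5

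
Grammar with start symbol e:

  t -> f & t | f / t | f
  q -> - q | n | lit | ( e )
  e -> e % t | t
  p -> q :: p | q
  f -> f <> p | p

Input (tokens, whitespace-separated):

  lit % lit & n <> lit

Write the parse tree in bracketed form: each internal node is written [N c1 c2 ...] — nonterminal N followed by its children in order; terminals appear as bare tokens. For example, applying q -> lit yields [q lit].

e
e % t
t % t
f % t
p % t
q % t
lit % t
lit % f & t
lit % p & t
lit % q & t
lit % lit & t
lit % lit & f
lit % lit & f <> p
lit % lit & p <> p
lit % lit & q <> p
lit % lit & n <> p
lit % lit & n <> q
lit % lit & n <> lit

[e [e [t [f [p [q lit]]]]] % [t [f [p [q lit]]] & [t [f [f [p [q n]]] <> [p [q lit]]]]]]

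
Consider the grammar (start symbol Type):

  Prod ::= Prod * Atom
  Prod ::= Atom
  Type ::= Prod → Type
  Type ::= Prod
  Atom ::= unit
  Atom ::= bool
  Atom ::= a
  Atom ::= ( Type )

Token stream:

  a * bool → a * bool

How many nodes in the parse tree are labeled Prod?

[Type [Prod [Prod [Atom a]] * [Atom bool]] → [Type [Prod [Prod [Atom a]] * [Atom bool]]]]

4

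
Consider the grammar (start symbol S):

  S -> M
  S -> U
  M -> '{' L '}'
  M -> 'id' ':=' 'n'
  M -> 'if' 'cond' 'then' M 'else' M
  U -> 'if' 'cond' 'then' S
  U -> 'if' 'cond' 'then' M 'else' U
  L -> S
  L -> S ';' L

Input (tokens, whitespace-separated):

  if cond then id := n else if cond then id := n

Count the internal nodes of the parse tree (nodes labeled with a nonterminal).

6

[S [U if cond then [M id := n] else [U if cond then [S [M id := n]]]]]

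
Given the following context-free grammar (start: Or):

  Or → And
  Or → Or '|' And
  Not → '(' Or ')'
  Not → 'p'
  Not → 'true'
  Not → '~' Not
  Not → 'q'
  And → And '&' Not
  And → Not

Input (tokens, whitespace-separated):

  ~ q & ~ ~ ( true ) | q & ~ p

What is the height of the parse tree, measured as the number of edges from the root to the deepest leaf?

9

[Or [Or [And [And [Not ~ [Not q]]] & [Not ~ [Not ~ [Not ( [Or [And [Not true]]] )]]]]] | [And [And [Not q]] & [Not ~ [Not p]]]]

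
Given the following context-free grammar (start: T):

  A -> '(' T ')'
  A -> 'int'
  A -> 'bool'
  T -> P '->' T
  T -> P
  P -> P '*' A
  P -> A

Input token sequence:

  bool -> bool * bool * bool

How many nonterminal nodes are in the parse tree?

10

[T [P [A bool]] -> [T [P [P [P [A bool]] * [A bool]] * [A bool]]]]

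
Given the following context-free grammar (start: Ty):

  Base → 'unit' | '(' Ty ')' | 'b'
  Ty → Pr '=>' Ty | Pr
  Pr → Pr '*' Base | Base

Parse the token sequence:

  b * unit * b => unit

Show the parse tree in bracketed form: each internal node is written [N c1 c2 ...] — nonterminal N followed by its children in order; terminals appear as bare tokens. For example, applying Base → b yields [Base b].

[Ty [Pr [Pr [Pr [Base b]] * [Base unit]] * [Base b]] => [Ty [Pr [Base unit]]]]

Ty
Pr => Ty
Pr * Base => Ty
Pr * Base * Base => Ty
Base * Base * Base => Ty
b * Base * Base => Ty
b * unit * Base => Ty
b * unit * b => Ty
b * unit * b => Pr
b * unit * b => Base
b * unit * b => unit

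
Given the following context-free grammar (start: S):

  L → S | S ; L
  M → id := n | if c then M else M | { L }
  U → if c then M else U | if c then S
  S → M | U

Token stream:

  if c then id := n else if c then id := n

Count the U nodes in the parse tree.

[S [U if c then [M id := n] else [U if c then [S [M id := n]]]]]

2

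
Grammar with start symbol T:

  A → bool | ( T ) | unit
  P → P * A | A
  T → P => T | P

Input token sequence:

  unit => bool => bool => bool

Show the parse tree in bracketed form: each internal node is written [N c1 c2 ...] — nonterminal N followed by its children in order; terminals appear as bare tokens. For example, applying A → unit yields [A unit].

T
P => T
A => T
unit => T
unit => P => T
unit => A => T
unit => bool => T
unit => bool => P => T
unit => bool => A => T
unit => bool => bool => T
unit => bool => bool => P
unit => bool => bool => A
unit => bool => bool => bool

[T [P [A unit]] => [T [P [A bool]] => [T [P [A bool]] => [T [P [A bool]]]]]]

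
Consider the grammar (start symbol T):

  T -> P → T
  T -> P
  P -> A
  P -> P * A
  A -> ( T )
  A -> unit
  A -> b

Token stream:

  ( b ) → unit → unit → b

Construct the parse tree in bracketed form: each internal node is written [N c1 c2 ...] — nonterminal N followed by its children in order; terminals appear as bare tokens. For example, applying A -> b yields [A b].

T
P → T
A → T
( T ) → T
( P ) → T
( A ) → T
( b ) → T
( b ) → P → T
( b ) → A → T
( b ) → unit → T
( b ) → unit → P → T
( b ) → unit → A → T
( b ) → unit → unit → T
( b ) → unit → unit → P
( b ) → unit → unit → A
( b ) → unit → unit → b

[T [P [A ( [T [P [A b]]] )]] → [T [P [A unit]] → [T [P [A unit]] → [T [P [A b]]]]]]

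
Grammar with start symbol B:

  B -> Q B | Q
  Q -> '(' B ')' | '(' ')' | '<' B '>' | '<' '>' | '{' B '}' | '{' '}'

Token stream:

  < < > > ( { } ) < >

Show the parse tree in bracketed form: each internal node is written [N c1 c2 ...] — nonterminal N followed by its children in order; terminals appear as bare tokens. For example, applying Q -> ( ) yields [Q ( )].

[B [Q < [B [Q < >]] >] [B [Q ( [B [Q { }]] )] [B [Q < >]]]]

B
Q B
< B > B
< Q > B
< < > > B
< < > > Q B
< < > > ( B ) B
< < > > ( Q ) B
< < > > ( { } ) B
< < > > ( { } ) Q
< < > > ( { } ) < >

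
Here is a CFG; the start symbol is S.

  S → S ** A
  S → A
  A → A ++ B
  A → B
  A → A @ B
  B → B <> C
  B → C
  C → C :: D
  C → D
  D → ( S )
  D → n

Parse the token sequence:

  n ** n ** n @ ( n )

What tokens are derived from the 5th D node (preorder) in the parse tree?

[S [S [S [A [B [C [D n]]]]] ** [A [B [C [D n]]]]] ** [A [A [B [C [D n]]]] @ [B [C [D ( [S [A [B [C [D n]]]]] )]]]]]

n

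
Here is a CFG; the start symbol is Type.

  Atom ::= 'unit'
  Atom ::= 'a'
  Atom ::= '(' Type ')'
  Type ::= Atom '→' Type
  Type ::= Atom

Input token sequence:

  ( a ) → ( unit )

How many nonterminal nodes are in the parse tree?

[Type [Atom ( [Type [Atom a]] )] → [Type [Atom ( [Type [Atom unit]] )]]]

8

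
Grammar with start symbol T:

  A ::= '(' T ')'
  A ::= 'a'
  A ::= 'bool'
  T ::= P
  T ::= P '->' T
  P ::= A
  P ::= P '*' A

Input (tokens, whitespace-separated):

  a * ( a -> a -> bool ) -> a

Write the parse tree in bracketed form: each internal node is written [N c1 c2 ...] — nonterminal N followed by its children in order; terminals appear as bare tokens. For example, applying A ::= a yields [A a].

[T [P [P [A a]] * [A ( [T [P [A a]] -> [T [P [A a]] -> [T [P [A bool]]]]] )]] -> [T [P [A a]]]]

T
P -> T
P * A -> T
A * A -> T
a * A -> T
a * ( T ) -> T
a * ( P -> T ) -> T
a * ( A -> T ) -> T
a * ( a -> T ) -> T
a * ( a -> P -> T ) -> T
a * ( a -> A -> T ) -> T
a * ( a -> a -> T ) -> T
a * ( a -> a -> P ) -> T
a * ( a -> a -> A ) -> T
a * ( a -> a -> bool ) -> T
a * ( a -> a -> bool ) -> P
a * ( a -> a -> bool ) -> A
a * ( a -> a -> bool ) -> a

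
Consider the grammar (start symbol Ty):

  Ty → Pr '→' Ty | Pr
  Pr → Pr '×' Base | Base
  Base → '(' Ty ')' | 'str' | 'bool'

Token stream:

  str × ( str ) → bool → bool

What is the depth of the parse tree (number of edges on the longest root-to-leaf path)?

[Ty [Pr [Pr [Base str]] × [Base ( [Ty [Pr [Base str]]] )]] → [Ty [Pr [Base bool]] → [Ty [Pr [Base bool]]]]]

6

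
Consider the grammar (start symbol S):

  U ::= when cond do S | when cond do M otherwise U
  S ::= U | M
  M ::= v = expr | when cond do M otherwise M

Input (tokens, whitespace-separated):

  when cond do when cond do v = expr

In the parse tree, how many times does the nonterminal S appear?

3

[S [U when cond do [S [U when cond do [S [M v = expr]]]]]]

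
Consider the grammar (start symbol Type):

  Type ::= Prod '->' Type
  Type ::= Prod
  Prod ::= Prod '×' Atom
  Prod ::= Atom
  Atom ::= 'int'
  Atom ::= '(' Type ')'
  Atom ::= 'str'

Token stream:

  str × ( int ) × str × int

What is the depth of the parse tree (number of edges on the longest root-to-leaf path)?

8

[Type [Prod [Prod [Prod [Prod [Atom str]] × [Atom ( [Type [Prod [Atom int]]] )]] × [Atom str]] × [Atom int]]]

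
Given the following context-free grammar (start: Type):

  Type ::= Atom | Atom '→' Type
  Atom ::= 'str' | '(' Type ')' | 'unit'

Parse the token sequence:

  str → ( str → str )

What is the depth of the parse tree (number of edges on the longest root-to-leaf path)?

[Type [Atom str] → [Type [Atom ( [Type [Atom str] → [Type [Atom str]]] )]]]

6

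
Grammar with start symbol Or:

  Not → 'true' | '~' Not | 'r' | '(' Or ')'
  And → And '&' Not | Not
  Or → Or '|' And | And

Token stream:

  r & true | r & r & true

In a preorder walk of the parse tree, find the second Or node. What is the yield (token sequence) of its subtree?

[Or [Or [And [And [Not r]] & [Not true]]] | [And [And [And [Not r]] & [Not r]] & [Not true]]]

r & true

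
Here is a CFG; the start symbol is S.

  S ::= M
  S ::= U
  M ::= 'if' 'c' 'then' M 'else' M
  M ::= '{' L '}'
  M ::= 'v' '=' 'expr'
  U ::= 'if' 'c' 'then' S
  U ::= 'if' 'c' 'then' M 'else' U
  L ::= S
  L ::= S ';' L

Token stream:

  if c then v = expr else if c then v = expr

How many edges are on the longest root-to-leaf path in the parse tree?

5

[S [U if c then [M v = expr] else [U if c then [S [M v = expr]]]]]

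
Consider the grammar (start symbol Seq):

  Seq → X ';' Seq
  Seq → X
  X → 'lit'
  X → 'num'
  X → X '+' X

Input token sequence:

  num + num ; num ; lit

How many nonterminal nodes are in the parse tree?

8

[Seq [X [X num] + [X num]] ; [Seq [X num] ; [Seq [X lit]]]]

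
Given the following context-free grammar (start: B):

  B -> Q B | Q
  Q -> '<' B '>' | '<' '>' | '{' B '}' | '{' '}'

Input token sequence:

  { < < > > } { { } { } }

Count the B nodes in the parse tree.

6

[B [Q { [B [Q < [B [Q < >]] >]] }] [B [Q { [B [Q { }] [B [Q { }]]] }]]]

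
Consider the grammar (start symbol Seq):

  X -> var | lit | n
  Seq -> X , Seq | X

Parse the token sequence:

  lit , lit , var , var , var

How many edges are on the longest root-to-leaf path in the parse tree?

[Seq [X lit] , [Seq [X lit] , [Seq [X var] , [Seq [X var] , [Seq [X var]]]]]]

6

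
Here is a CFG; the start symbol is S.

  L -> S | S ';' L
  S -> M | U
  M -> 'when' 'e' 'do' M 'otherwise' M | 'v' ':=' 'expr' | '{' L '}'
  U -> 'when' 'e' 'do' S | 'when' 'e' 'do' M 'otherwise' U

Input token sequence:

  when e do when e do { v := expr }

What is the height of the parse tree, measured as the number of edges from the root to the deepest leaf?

[S [U when e do [S [U when e do [S [M { [L [S [M v := expr]]] }]]]]]]

9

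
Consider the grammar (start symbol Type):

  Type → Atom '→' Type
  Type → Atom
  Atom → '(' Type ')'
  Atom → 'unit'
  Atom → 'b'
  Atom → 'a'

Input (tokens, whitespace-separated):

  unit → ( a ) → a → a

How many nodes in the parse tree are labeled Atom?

5

[Type [Atom unit] → [Type [Atom ( [Type [Atom a]] )] → [Type [Atom a] → [Type [Atom a]]]]]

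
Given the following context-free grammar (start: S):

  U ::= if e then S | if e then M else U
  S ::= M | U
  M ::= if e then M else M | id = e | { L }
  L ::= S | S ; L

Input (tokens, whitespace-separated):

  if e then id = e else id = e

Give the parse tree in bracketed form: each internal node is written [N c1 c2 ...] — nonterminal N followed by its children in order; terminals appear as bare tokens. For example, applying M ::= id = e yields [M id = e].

S
M
if e then M else M
if e then id = e else M
if e then id = e else id = e

[S [M if e then [M id = e] else [M id = e]]]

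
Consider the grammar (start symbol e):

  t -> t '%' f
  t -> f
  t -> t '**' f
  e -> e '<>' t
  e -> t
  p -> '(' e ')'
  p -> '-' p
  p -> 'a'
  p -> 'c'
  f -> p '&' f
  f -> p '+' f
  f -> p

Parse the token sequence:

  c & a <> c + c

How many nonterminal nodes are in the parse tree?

12

[e [e [t [f [p c] & [f [p a]]]]] <> [t [f [p c] + [f [p c]]]]]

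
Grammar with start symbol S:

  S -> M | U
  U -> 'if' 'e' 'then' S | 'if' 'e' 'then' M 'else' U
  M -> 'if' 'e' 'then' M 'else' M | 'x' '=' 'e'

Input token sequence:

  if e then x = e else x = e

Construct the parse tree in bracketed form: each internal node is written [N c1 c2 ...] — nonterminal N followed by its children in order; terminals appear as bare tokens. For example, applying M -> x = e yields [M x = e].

[S [M if e then [M x = e] else [M x = e]]]

S
M
if e then M else M
if e then x = e else M
if e then x = e else x = e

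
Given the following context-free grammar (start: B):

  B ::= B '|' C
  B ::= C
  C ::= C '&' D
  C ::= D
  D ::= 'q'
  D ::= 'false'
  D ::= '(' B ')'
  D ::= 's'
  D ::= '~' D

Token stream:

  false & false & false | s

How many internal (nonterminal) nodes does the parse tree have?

[B [B [C [C [C [D false]] & [D false]] & [D false]]] | [C [D s]]]

10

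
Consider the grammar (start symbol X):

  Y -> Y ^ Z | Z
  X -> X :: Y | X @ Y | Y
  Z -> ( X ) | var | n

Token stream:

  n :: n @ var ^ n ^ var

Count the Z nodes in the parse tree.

5

[X [X [X [Y [Z n]]] :: [Y [Z n]]] @ [Y [Y [Y [Z var]] ^ [Z n]] ^ [Z var]]]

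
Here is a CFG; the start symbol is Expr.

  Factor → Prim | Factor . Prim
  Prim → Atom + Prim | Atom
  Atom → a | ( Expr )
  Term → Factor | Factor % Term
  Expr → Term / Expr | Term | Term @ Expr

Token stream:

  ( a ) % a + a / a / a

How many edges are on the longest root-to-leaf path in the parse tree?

[Expr [Term [Factor [Prim [Atom ( [Expr [Term [Factor [Prim [Atom a]]]]] )]]] % [Term [Factor [Prim [Atom a] + [Prim [Atom a]]]]]] / [Expr [Term [Factor [Prim [Atom a]]]] / [Expr [Term [Factor [Prim [Atom a]]]]]]]

10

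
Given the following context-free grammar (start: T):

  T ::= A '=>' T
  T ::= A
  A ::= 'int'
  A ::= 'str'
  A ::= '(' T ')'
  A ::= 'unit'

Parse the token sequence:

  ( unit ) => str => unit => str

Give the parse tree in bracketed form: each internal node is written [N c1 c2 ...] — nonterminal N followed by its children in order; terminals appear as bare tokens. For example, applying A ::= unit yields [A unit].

T
A => T
( T ) => T
( A ) => T
( unit ) => T
( unit ) => A => T
( unit ) => str => T
( unit ) => str => A => T
( unit ) => str => unit => T
( unit ) => str => unit => A
( unit ) => str => unit => str

[T [A ( [T [A unit]] )] => [T [A str] => [T [A unit] => [T [A str]]]]]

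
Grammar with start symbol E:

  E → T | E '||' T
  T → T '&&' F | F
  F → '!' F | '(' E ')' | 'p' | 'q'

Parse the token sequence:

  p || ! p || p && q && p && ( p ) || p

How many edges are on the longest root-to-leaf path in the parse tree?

[E [E [E [E [T [F p]]] || [T [F ! [F p]]]] || [T [T [T [T [F p]] && [F q]] && [F p]] && [F ( [E [T [F p]]] )]]] || [T [F p]]]

7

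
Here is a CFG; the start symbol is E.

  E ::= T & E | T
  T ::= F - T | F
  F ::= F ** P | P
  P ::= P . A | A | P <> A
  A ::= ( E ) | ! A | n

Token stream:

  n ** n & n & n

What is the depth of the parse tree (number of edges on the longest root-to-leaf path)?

7

[E [T [F [F [P [A n]]] ** [P [A n]]]] & [E [T [F [P [A n]]]] & [E [T [F [P [A n]]]]]]]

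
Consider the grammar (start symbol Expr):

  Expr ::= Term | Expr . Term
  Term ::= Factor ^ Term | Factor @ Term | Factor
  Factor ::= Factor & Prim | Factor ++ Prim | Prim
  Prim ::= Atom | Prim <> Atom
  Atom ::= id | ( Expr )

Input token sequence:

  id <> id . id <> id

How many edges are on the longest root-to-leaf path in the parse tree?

[Expr [Expr [Term [Factor [Prim [Prim [Atom id]] <> [Atom id]]]]] . [Term [Factor [Prim [Prim [Atom id]] <> [Atom id]]]]]

7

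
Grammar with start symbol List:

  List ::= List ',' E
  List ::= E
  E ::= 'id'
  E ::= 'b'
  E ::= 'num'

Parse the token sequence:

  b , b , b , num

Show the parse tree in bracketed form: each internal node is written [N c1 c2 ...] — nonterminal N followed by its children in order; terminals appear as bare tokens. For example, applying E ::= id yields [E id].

[List [List [List [List [E b]] , [E b]] , [E b]] , [E num]]

List
List , E
List , E , E
List , E , E , E
E , E , E , E
b , E , E , E
b , b , E , E
b , b , b , E
b , b , b , num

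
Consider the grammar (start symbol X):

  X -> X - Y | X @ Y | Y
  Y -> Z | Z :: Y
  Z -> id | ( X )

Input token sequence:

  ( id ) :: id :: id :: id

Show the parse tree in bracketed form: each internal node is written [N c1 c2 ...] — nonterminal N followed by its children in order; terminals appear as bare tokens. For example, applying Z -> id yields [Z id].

X
Y
Z :: Y
( X ) :: Y
( Y ) :: Y
( Z ) :: Y
( id ) :: Y
( id ) :: Z :: Y
( id ) :: id :: Y
( id ) :: id :: Z :: Y
( id ) :: id :: id :: Y
( id ) :: id :: id :: Z
( id ) :: id :: id :: id

[X [Y [Z ( [X [Y [Z id]]] )] :: [Y [Z id] :: [Y [Z id] :: [Y [Z id]]]]]]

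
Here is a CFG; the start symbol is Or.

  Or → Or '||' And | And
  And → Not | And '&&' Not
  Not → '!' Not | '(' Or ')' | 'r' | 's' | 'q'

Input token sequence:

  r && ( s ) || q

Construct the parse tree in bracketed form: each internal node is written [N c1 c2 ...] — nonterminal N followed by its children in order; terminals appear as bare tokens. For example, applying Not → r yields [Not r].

Or
Or || And
And || And
And && Not || And
Not && Not || And
r && Not || And
r && ( Or ) || And
r && ( And ) || And
r && ( Not ) || And
r && ( s ) || And
r && ( s ) || Not
r && ( s ) || q

[Or [Or [And [And [Not r]] && [Not ( [Or [And [Not s]]] )]]] || [And [Not q]]]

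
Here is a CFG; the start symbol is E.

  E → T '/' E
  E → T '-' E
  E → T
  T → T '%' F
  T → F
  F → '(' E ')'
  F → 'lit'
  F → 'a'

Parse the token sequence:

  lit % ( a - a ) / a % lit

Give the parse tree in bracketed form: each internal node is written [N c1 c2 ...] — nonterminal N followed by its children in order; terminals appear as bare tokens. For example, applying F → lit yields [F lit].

E
T / E
T % F / E
F % F / E
lit % F / E
lit % ( E ) / E
lit % ( T - E ) / E
lit % ( F - E ) / E
lit % ( a - E ) / E
lit % ( a - T ) / E
lit % ( a - F ) / E
lit % ( a - a ) / E
lit % ( a - a ) / T
lit % ( a - a ) / T % F
lit % ( a - a ) / F % F
lit % ( a - a ) / a % F
lit % ( a - a ) / a % lit

[E [T [T [F lit]] % [F ( [E [T [F a]] - [E [T [F a]]]] )]] / [E [T [T [F a]] % [F lit]]]]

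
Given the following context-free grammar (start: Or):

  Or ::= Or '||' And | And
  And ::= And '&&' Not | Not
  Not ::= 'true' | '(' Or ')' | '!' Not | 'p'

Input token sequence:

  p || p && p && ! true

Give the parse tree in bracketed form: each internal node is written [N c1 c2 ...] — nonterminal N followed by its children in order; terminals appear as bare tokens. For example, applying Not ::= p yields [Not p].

Or
Or || And
And || And
Not || And
p || And
p || And && Not
p || And && Not && Not
p || Not && Not && Not
p || p && Not && Not
p || p && p && Not
p || p && p && ! Not
p || p && p && ! true

[Or [Or [And [Not p]]] || [And [And [And [Not p]] && [Not p]] && [Not ! [Not true]]]]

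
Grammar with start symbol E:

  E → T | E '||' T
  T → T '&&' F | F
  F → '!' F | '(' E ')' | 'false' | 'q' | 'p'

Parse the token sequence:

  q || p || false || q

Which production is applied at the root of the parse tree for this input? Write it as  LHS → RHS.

[E [E [E [E [T [F q]]] || [T [F p]]] || [T [F false]]] || [T [F q]]]

E → E '||' T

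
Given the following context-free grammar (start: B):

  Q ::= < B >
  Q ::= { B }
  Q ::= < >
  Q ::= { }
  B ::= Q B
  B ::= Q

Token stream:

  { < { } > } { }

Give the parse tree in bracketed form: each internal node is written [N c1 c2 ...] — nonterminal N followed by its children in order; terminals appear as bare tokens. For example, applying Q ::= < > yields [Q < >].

B
Q B
{ B } B
{ Q } B
{ < B > } B
{ < Q > } B
{ < { } > } B
{ < { } > } Q
{ < { } > } { }

[B [Q { [B [Q < [B [Q { }]] >]] }] [B [Q { }]]]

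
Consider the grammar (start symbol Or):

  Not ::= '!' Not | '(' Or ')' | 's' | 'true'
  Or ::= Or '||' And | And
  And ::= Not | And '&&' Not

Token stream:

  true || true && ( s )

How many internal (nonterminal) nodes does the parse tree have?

[Or [Or [And [Not true]]] || [And [And [Not true]] && [Not ( [Or [And [Not s]]] )]]]

11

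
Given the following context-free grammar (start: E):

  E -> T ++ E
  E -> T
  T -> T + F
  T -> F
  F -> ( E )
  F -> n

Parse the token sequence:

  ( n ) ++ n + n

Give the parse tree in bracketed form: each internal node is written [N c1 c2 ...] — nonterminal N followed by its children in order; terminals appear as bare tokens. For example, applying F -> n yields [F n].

E
T ++ E
F ++ E
( E ) ++ E
( T ) ++ E
( F ) ++ E
( n ) ++ E
( n ) ++ T
( n ) ++ T + F
( n ) ++ F + F
( n ) ++ n + F
( n ) ++ n + n

[E [T [F ( [E [T [F n]]] )]] ++ [E [T [T [F n]] + [F n]]]]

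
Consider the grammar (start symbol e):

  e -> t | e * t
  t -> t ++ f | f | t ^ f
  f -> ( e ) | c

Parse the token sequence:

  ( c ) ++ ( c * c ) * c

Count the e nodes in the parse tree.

[e [e [t [t [f ( [e [t [f c]]] )]] ++ [f ( [e [e [t [f c]]] * [t [f c]]] )]]] * [t [f c]]]

5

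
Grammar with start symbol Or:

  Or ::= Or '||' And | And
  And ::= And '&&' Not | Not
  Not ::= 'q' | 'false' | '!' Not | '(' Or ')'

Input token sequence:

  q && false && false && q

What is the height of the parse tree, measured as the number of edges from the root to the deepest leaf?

[Or [And [And [And [And [Not q]] && [Not false]] && [Not false]] && [Not q]]]

6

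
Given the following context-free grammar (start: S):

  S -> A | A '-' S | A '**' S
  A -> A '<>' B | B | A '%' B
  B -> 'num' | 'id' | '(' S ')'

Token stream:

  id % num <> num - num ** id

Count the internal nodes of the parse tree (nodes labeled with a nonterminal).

[S [A [A [A [B id]] % [B num]] <> [B num]] - [S [A [B num]] ** [S [A [B id]]]]]

13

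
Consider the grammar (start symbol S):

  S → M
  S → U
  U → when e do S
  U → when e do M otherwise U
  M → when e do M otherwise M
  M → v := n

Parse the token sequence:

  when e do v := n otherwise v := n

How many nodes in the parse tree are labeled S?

[S [M when e do [M v := n] otherwise [M v := n]]]

1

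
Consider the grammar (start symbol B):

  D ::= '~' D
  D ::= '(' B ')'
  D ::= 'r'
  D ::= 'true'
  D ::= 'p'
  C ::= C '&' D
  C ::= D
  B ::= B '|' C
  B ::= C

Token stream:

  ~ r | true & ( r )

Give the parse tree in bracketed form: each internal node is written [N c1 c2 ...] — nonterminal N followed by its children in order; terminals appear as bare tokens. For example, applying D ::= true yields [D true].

B
B | C
C | C
D | C
~ D | C
~ r | C
~ r | C & D
~ r | D & D
~ r | true & D
~ r | true & ( B )
~ r | true & ( C )
~ r | true & ( D )
~ r | true & ( r )

[B [B [C [D ~ [D r]]]] | [C [C [D true]] & [D ( [B [C [D r]]] )]]]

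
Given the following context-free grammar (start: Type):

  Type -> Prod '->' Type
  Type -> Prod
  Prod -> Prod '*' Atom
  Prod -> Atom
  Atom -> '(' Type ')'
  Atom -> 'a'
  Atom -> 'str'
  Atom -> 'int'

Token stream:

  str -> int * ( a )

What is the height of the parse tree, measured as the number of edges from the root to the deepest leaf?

7

[Type [Prod [Atom str]] -> [Type [Prod [Prod [Atom int]] * [Atom ( [Type [Prod [Atom a]]] )]]]]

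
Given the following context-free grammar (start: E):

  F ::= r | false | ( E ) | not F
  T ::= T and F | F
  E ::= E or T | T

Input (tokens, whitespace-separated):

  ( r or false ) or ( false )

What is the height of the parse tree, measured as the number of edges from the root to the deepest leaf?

8

[E [E [T [F ( [E [E [T [F r]]] or [T [F false]]] )]]] or [T [F ( [E [T [F false]]] )]]]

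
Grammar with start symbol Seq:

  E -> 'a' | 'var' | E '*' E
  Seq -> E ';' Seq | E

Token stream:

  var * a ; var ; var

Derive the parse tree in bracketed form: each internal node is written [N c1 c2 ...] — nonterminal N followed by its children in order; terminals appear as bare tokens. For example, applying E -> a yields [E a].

[Seq [E [E var] * [E a]] ; [Seq [E var] ; [Seq [E var]]]]

Seq
E ; Seq
E * E ; Seq
var * E ; Seq
var * a ; Seq
var * a ; E ; Seq
var * a ; var ; Seq
var * a ; var ; E
var * a ; var ; var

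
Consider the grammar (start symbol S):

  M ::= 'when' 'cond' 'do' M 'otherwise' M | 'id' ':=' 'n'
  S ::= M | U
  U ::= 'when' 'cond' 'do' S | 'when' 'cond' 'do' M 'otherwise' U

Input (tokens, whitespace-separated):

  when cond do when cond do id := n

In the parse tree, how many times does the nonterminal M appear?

[S [U when cond do [S [U when cond do [S [M id := n]]]]]]

1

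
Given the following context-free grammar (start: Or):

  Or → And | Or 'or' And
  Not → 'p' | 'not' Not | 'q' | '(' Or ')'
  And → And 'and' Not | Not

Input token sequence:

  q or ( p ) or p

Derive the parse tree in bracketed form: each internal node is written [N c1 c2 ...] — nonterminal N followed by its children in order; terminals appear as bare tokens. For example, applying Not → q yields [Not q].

[Or [Or [Or [And [Not q]]] or [And [Not ( [Or [And [Not p]]] )]]] or [And [Not p]]]

Or
Or or And
Or or And or And
And or And or And
Not or And or And
q or And or And
q or Not or And
q or ( Or ) or And
q or ( And ) or And
q or ( Not ) or And
q or ( p ) or And
q or ( p ) or Not
q or ( p ) or p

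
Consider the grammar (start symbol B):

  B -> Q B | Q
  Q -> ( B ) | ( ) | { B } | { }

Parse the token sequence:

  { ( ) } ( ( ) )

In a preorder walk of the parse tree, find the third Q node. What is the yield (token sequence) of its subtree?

[B [Q { [B [Q ( )]] }] [B [Q ( [B [Q ( )]] )]]]

( ( ) )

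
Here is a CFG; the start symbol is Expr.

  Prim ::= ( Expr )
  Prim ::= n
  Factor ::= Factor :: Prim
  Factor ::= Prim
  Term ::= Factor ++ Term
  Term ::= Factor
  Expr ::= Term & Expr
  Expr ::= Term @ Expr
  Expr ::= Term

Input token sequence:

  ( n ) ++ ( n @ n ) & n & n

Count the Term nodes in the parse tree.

[Expr [Term [Factor [Prim ( [Expr [Term [Factor [Prim n]]]] )]] ++ [Term [Factor [Prim ( [Expr [Term [Factor [Prim n]]] @ [Expr [Term [Factor [Prim n]]]]] )]]]] & [Expr [Term [Factor [Prim n]]] & [Expr [Term [Factor [Prim n]]]]]]

7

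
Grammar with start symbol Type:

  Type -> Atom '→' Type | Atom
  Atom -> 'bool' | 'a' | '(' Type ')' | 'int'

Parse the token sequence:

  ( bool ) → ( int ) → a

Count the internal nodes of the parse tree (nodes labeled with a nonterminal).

10

[Type [Atom ( [Type [Atom bool]] )] → [Type [Atom ( [Type [Atom int]] )] → [Type [Atom a]]]]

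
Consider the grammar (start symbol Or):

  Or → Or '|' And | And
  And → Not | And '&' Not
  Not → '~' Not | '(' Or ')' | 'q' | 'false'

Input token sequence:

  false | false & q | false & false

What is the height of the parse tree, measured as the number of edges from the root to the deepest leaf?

5

[Or [Or [Or [And [Not false]]] | [And [And [Not false]] & [Not q]]] | [And [And [Not false]] & [Not false]]]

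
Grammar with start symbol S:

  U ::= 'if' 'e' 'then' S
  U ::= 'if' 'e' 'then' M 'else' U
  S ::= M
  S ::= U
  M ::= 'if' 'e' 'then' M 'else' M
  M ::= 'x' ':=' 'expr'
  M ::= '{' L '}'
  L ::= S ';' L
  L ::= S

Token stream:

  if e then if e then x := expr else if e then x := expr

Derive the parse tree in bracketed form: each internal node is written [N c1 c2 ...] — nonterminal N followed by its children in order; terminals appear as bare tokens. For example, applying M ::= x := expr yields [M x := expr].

S
U
if e then S
if e then U
if e then if e then M else U
if e then if e then x := expr else U
if e then if e then x := expr else if e then S
if e then if e then x := expr else if e then M
if e then if e then x := expr else if e then x := expr

[S [U if e then [S [U if e then [M x := expr] else [U if e then [S [M x := expr]]]]]]]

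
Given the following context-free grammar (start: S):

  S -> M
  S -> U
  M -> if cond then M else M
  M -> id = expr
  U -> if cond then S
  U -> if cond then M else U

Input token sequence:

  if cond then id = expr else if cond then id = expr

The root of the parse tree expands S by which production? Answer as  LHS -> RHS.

[S [U if cond then [M id = expr] else [U if cond then [S [M id = expr]]]]]

S -> U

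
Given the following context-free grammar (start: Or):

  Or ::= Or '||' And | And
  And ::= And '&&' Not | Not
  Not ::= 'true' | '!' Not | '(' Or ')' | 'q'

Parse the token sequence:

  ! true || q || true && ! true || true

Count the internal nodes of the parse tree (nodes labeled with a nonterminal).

[Or [Or [Or [Or [And [Not ! [Not true]]]] || [And [Not q]]] || [And [And [Not true]] && [Not ! [Not true]]]] || [And [Not true]]]

16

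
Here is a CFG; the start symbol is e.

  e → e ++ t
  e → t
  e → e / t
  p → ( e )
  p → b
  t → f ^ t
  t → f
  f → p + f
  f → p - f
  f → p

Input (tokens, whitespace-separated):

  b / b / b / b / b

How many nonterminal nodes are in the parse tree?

20

[e [e [e [e [e [t [f [p b]]]] / [t [f [p b]]]] / [t [f [p b]]]] / [t [f [p b]]]] / [t [f [p b]]]]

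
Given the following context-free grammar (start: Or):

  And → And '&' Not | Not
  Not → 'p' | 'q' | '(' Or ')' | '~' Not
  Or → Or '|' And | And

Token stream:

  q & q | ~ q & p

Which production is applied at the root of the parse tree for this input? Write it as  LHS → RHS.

[Or [Or [And [And [Not q]] & [Not q]]] | [And [And [Not ~ [Not q]]] & [Not p]]]

Or → Or '|' And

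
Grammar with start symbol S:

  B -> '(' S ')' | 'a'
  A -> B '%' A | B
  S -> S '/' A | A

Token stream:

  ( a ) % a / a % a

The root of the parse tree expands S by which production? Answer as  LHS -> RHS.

[S [S [A [B ( [S [A [B a]]] )] % [A [B a]]]] / [A [B a] % [A [B a]]]]

S -> S '/' A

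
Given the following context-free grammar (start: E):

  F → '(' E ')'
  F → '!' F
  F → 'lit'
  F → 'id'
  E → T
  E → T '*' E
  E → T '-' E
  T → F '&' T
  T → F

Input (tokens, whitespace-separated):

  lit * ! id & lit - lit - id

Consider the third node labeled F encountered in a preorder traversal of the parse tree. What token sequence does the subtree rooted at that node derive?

id

[E [T [F lit]] * [E [T [F ! [F id]] & [T [F lit]]] - [E [T [F lit]] - [E [T [F id]]]]]]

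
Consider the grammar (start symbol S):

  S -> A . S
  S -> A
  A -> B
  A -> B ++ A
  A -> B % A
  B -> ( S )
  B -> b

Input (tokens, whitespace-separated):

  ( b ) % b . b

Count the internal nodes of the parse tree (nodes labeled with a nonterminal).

11

[S [A [B ( [S [A [B b]]] )] % [A [B b]]] . [S [A [B b]]]]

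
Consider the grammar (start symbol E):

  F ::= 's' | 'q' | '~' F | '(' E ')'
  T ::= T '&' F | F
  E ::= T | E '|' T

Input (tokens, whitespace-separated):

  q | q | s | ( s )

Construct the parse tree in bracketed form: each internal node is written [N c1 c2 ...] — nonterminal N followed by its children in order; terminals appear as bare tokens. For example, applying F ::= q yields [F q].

E
E | T
E | T | T
E | T | T | T
T | T | T | T
F | T | T | T
q | T | T | T
q | F | T | T
q | q | T | T
q | q | F | T
q | q | s | T
q | q | s | F
q | q | s | ( E )
q | q | s | ( T )
q | q | s | ( F )
q | q | s | ( s )

[E [E [E [E [T [F q]]] | [T [F q]]] | [T [F s]]] | [T [F ( [E [T [F s]]] )]]]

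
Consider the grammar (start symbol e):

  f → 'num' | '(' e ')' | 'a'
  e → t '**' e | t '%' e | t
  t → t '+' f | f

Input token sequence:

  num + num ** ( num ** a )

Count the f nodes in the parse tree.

5

[e [t [t [f num]] + [f num]] ** [e [t [f ( [e [t [f num]] ** [e [t [f a]]]] )]]]]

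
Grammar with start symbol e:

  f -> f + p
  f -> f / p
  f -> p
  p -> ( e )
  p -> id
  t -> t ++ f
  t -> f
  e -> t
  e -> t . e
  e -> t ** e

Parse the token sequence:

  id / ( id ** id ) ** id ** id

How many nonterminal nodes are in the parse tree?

22

[e [t [f [f [p id]] / [p ( [e [t [f [p id]]] ** [e [t [f [p id]]]]] )]]] ** [e [t [f [p id]]] ** [e [t [f [p id]]]]]]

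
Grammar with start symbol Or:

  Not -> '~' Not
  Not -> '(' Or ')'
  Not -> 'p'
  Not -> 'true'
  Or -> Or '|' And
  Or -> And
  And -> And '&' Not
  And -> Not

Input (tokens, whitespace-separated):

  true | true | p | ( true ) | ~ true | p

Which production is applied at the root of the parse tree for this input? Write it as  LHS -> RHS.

Or -> Or '|' And

[Or [Or [Or [Or [Or [Or [And [Not true]]] | [And [Not true]]] | [And [Not p]]] | [And [Not ( [Or [And [Not true]]] )]]] | [And [Not ~ [Not true]]]] | [And [Not p]]]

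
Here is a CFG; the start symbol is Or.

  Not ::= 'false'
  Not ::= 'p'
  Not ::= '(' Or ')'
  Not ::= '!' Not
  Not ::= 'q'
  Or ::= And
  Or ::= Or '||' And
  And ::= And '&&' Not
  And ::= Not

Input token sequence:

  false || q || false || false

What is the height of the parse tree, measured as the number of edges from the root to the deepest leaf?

[Or [Or [Or [Or [And [Not false]]] || [And [Not q]]] || [And [Not false]]] || [And [Not false]]]

6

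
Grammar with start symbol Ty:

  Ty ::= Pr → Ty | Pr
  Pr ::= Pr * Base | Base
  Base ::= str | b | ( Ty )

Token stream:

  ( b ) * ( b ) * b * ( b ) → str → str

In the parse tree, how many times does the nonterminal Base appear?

9

[Ty [Pr [Pr [Pr [Pr [Base ( [Ty [Pr [Base b]]] )]] * [Base ( [Ty [Pr [Base b]]] )]] * [Base b]] * [Base ( [Ty [Pr [Base b]]] )]] → [Ty [Pr [Base str]] → [Ty [Pr [Base str]]]]]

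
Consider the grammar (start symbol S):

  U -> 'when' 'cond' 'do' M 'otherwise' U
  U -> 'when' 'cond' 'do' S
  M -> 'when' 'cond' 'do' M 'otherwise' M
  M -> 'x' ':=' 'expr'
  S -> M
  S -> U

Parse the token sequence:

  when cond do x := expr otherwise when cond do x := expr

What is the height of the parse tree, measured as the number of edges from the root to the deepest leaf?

5

[S [U when cond do [M x := expr] otherwise [U when cond do [S [M x := expr]]]]]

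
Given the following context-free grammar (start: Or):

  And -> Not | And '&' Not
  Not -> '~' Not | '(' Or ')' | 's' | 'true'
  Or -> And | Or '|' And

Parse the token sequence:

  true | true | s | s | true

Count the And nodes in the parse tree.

5

[Or [Or [Or [Or [Or [And [Not true]]] | [And [Not true]]] | [And [Not s]]] | [And [Not s]]] | [And [Not true]]]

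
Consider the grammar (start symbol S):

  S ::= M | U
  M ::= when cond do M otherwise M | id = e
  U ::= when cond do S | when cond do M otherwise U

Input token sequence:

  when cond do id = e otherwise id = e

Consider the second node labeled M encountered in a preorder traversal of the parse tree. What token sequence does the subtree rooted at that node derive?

id = e

[S [M when cond do [M id = e] otherwise [M id = e]]]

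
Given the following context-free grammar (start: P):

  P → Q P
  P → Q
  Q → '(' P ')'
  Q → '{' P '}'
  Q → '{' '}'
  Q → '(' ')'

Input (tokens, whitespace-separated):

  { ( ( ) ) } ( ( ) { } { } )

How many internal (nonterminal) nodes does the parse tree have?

14

[P [Q { [P [Q ( [P [Q ( )]] )]] }] [P [Q ( [P [Q ( )] [P [Q { }] [P [Q { }]]]] )]]]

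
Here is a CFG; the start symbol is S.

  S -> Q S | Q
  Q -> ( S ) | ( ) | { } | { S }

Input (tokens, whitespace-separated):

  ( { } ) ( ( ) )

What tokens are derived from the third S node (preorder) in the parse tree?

[S [Q ( [S [Q { }]] )] [S [Q ( [S [Q ( )]] )]]]

( ( ) )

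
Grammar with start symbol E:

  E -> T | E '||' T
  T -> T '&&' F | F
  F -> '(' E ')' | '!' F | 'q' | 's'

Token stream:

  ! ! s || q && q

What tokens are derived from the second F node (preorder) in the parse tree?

[E [E [T [F ! [F ! [F s]]]]] || [T [T [F q]] && [F q]]]

! s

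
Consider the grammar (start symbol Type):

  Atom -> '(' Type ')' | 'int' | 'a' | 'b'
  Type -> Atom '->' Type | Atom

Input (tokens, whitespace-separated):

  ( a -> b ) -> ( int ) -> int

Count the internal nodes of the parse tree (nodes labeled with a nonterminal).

12

[Type [Atom ( [Type [Atom a] -> [Type [Atom b]]] )] -> [Type [Atom ( [Type [Atom int]] )] -> [Type [Atom int]]]]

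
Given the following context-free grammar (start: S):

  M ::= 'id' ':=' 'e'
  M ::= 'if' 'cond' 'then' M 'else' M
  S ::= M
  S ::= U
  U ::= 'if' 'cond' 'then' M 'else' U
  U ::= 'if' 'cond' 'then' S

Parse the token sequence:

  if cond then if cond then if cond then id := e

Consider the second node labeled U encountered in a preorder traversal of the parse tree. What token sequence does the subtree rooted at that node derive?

[S [U if cond then [S [U if cond then [S [U if cond then [S [M id := e]]]]]]]]

if cond then if cond then id := e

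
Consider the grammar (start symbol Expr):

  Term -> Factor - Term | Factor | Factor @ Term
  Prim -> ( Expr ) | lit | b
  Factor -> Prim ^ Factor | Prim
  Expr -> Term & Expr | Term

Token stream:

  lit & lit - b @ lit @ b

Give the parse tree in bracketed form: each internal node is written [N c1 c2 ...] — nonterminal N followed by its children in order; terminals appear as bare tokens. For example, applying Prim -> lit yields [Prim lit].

Expr
Term & Expr
Factor & Expr
Prim & Expr
lit & Expr
lit & Term
lit & Factor - Term
lit & Prim - Term
lit & lit - Term
lit & lit - Factor @ Term
lit & lit - Prim @ Term
lit & lit - b @ Term
lit & lit - b @ Factor @ Term
lit & lit - b @ Prim @ Term
lit & lit - b @ lit @ Term
lit & lit - b @ lit @ Factor
lit & lit - b @ lit @ Prim
lit & lit - b @ lit @ b

[Expr [Term [Factor [Prim lit]]] & [Expr [Term [Factor [Prim lit]] - [Term [Factor [Prim b]] @ [Term [Factor [Prim lit]] @ [Term [Factor [Prim b]]]]]]]]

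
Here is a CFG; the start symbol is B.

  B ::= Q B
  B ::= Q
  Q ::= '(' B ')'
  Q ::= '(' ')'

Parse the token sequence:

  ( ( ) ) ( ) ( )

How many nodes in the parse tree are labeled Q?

[B [Q ( [B [Q ( )]] )] [B [Q ( )] [B [Q ( )]]]]

4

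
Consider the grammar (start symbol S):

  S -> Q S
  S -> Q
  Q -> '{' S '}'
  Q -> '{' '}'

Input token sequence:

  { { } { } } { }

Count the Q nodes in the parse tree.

4

[S [Q { [S [Q { }] [S [Q { }]]] }] [S [Q { }]]]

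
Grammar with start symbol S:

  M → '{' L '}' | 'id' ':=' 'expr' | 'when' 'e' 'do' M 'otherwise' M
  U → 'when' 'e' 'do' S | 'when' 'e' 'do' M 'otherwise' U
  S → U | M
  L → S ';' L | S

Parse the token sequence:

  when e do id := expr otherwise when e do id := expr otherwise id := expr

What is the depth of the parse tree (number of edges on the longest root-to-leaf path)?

4

[S [M when e do [M id := expr] otherwise [M when e do [M id := expr] otherwise [M id := expr]]]]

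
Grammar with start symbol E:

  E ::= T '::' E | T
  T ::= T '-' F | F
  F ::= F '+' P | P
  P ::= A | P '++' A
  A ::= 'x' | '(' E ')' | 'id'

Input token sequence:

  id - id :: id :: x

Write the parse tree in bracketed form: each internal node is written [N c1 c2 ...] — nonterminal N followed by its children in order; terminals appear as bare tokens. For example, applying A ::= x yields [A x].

E
T :: E
T - F :: E
F - F :: E
P - F :: E
A - F :: E
id - F :: E
id - P :: E
id - A :: E
id - id :: E
id - id :: T :: E
id - id :: F :: E
id - id :: P :: E
id - id :: A :: E
id - id :: id :: E
id - id :: id :: T
id - id :: id :: F
id - id :: id :: P
id - id :: id :: A
id - id :: id :: x

[E [T [T [F [P [A id]]]] - [F [P [A id]]]] :: [E [T [F [P [A id]]]] :: [E [T [F [P [A x]]]]]]]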